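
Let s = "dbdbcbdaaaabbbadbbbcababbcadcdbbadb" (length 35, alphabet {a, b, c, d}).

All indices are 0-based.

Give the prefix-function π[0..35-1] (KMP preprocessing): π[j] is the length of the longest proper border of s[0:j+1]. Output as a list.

[0, 0, 1, 2, 0, 0, 1, 0, 0, 0, 0, 0, 0, 0, 0, 1, 2, 0, 0, 0, 0, 0, 0, 0, 0, 0, 0, 1, 0, 1, 2, 0, 0, 1, 2]

π[0] = 0
j=1 s[j]='b': π[1]=0 (border '')
j=2 s[j]='d': π[2]=1 (border 'd')
j=3 s[j]='b': π[3]=2 (border 'db')
j=4 s[j]='c': k: 2→0; π[4]=0 (border '')
j=5 s[j]='b': π[5]=0 (border '')
j=6 s[j]='d': π[6]=1 (border 'd')
j=7 s[j]='a': k: 1→0; π[7]=0 (border '')
j=8 s[j]='a': π[8]=0 (border '')
j=9 s[j]='a': π[9]=0 (border '')
j=10 s[j]='a': π[10]=0 (border '')
j=11 s[j]='b': π[11]=0 (border '')
j=12 s[j]='b': π[12]=0 (border '')
j=13 s[j]='b': π[13]=0 (border '')
j=14 s[j]='a': π[14]=0 (border '')
j=15 s[j]='d': π[15]=1 (border 'd')
j=16 s[j]='b': π[16]=2 (border 'db')
j=17 s[j]='b': k: 2→0; π[17]=0 (border '')
j=18 s[j]='b': π[18]=0 (border '')
j=19 s[j]='c': π[19]=0 (border '')
j=20 s[j]='a': π[20]=0 (border '')
j=21 s[j]='b': π[21]=0 (border '')
j=22 s[j]='a': π[22]=0 (border '')
j=23 s[j]='b': π[23]=0 (border '')
j=24 s[j]='b': π[24]=0 (border '')
j=25 s[j]='c': π[25]=0 (border '')
j=26 s[j]='a': π[26]=0 (border '')
j=27 s[j]='d': π[27]=1 (border 'd')
j=28 s[j]='c': k: 1→0; π[28]=0 (border '')
j=29 s[j]='d': π[29]=1 (border 'd')
j=30 s[j]='b': π[30]=2 (border 'db')
j=31 s[j]='b': k: 2→0; π[31]=0 (border '')
j=32 s[j]='a': π[32]=0 (border '')
j=33 s[j]='d': π[33]=1 (border 'd')
j=34 s[j]='b': π[34]=2 (border 'db')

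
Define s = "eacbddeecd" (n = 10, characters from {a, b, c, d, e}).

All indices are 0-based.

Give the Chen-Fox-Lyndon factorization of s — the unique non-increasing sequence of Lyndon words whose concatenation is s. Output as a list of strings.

emit factor 1: 'e' (i=0, period=1)
emit factor 2: 'acbddeecd' (i=1, period=9)

["e", "acbddeecd"]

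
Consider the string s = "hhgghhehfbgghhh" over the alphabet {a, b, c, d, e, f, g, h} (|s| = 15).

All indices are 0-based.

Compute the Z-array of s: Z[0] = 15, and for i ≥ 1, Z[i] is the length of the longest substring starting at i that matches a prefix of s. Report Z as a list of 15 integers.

Z[0]=15
i=1: outside box; Z[1]=1 extend→box=[1,2)
i=2: outside box; Z[2]=0
i=3: outside box; Z[3]=0
i=4: outside box; Z[4]=2 extend→box=[4,6)
i=5: min(r-i=1, Z[1]=1)=1; Z[5]=1
i=6: outside box; Z[6]=0
i=7: outside box; Z[7]=1 extend→box=[7,8)
i=8: outside box; Z[8]=0
i=9: outside box; Z[9]=0
i=10: outside box; Z[10]=0
i=11: outside box; Z[11]=0
i=12: outside box; Z[12]=2 extend→box=[12,14)
i=13: min(r-i=1, Z[1]=1)=1; Z[13]=2 extend→box=[13,15)
i=14: min(r-i=1, Z[1]=1)=1; Z[14]=1

[15, 1, 0, 0, 2, 1, 0, 1, 0, 0, 0, 0, 2, 2, 1]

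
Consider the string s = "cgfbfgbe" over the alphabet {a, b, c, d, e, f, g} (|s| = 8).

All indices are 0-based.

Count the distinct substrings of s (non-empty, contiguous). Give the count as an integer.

33

sorted suffixes:
  #0 SA[0]=6  'be'
  #1 SA[1]=3  'bfgbe'
  #2 SA[2]=0  'cgfbfgbe'
  #3 SA[3]=7  'e'
  #4 SA[4]=2  'fbfgbe'
  #5 SA[5]=4  'fgbe'
  #6 SA[6]=5  'gbe'
  #7 SA[7]=1  'gfbfgbe'

SA = [6, 3, 0, 7, 2, 4, 5, 1]
rank  pair      lcp
   1  s[6:],s[3:]  1  'b'
   2  s[3:],s[0:]  0  ''
   3  s[0:],s[7:]  0  ''
   4  s[7:],s[2:]  0  ''
   5  s[2:],s[4:]  1  'f'
   6  s[4:],s[5:]  0  ''
   7  s[5:],s[1:]  1  'g'

n(n+1)/2 = 8·9/2 = 36
Σ LCP = 0 + 1 + 0 + 0 + 0 + 1 + 0 + 1 = 3
distinct = 36 − 3 = 33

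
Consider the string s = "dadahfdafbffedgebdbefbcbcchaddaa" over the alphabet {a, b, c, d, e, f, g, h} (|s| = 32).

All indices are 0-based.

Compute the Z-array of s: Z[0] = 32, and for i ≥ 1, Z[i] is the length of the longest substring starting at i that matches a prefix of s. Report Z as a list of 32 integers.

[32, 0, 2, 0, 0, 0, 2, 0, 0, 0, 0, 0, 0, 1, 0, 0, 0, 1, 0, 0, 0, 0, 0, 0, 0, 0, 0, 0, 1, 2, 0, 0]

Z[0]=32
i=1: fresh scan; Z[1]=0
i=2: fresh scan; Z[2]=2 scan→box=[2,4)
i=3: min(r-i=1, Z[1]=0)=0; Z[3]=0
i=4: fresh scan; Z[4]=0
i=5: fresh scan; Z[5]=0
i=6: fresh scan; Z[6]=2 scan→box=[6,8)
i=7: min(r-i=1, Z[1]=0)=0; Z[7]=0
i=8: fresh scan; Z[8]=0
i=9: fresh scan; Z[9]=0
i=10: fresh scan; Z[10]=0
i=11: fresh scan; Z[11]=0
i=12: fresh scan; Z[12]=0
i=13: fresh scan; Z[13]=1 scan→box=[13,14)
i=14: fresh scan; Z[14]=0
i=15: fresh scan; Z[15]=0
i=16: fresh scan; Z[16]=0
i=17: fresh scan; Z[17]=1 scan→box=[17,18)
i=18: fresh scan; Z[18]=0
i=19: fresh scan; Z[19]=0
i=20: fresh scan; Z[20]=0
i=21: fresh scan; Z[21]=0
i=22: fresh scan; Z[22]=0
i=23: fresh scan; Z[23]=0
i=24: fresh scan; Z[24]=0
i=25: fresh scan; Z[25]=0
i=26: fresh scan; Z[26]=0
i=27: fresh scan; Z[27]=0
i=28: fresh scan; Z[28]=1 scan→box=[28,29)
i=29: fresh scan; Z[29]=2 scan→box=[29,31)
i=30: min(r-i=1, Z[1]=0)=0; Z[30]=0
i=31: fresh scan; Z[31]=0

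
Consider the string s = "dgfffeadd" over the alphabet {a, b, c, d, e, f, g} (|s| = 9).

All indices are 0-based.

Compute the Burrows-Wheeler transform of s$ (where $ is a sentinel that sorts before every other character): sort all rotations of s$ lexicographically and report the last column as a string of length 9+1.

deda$fffgd

rank  rotation    last
    0  $dgfffeadd  d
    1  add$dgfffe  e
    2  d$dgfffead  d
    3  dd$dgfffea  a
    4  dgfffeadd$  $
    5  eadd$dgfff  f
    6  feadd$dgff  f
    7  ffeadd$dgf  f
    8  fffeadd$dg  g
    9  gfffeadd$d  d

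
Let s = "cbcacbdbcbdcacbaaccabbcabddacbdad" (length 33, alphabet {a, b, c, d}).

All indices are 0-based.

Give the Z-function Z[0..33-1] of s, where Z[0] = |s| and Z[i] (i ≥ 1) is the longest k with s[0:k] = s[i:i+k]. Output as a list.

Z[0]=33
i=1: outside box; Z[1]=0
i=2: outside box; Z[2]=1 scan→box=[2,3)
i=3: outside box; Z[3]=0
i=4: outside box; Z[4]=2 scan→box=[4,6)
i=5: min(r-i=1, Z[1]=0)=0; Z[5]=0
i=6: outside box; Z[6]=0
i=7: outside box; Z[7]=0
i=8: outside box; Z[8]=2 scan→box=[8,10)
i=9: min(r-i=1, Z[1]=0)=0; Z[9]=0
i=10: outside box; Z[10]=0
i=11: outside box; Z[11]=1 scan→box=[11,12)
i=12: outside box; Z[12]=0
i=13: outside box; Z[13]=2 scan→box=[13,15)
i=14: min(r-i=1, Z[1]=0)=0; Z[14]=0
i=15: outside box; Z[15]=0
i=16: outside box; Z[16]=0
i=17: outside box; Z[17]=1 scan→box=[17,18)
i=18: outside box; Z[18]=1 scan→box=[18,19)
i=19: outside box; Z[19]=0
i=20: outside box; Z[20]=0
i=21: outside box; Z[21]=0
i=22: outside box; Z[22]=1 scan→box=[22,23)
i=23: outside box; Z[23]=0
i=24: outside box; Z[24]=0
i=25: outside box; Z[25]=0
i=26: outside box; Z[26]=0
i=27: outside box; Z[27]=0
i=28: outside box; Z[28]=2 scan→box=[28,30)
i=29: min(r-i=1, Z[1]=0)=0; Z[29]=0
i=30: outside box; Z[30]=0
i=31: outside box; Z[31]=0
i=32: outside box; Z[32]=0

[33, 0, 1, 0, 2, 0, 0, 0, 2, 0, 0, 1, 0, 2, 0, 0, 0, 1, 1, 0, 0, 0, 1, 0, 0, 0, 0, 0, 2, 0, 0, 0, 0]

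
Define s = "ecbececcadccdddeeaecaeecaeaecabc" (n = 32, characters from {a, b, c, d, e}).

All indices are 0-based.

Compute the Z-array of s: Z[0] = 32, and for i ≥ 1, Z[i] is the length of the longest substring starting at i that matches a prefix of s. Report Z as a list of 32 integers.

[32, 0, 0, 2, 0, 2, 0, 0, 0, 0, 0, 0, 0, 0, 0, 1, 1, 0, 2, 0, 0, 1, 2, 0, 0, 1, 0, 2, 0, 0, 0, 0]

Z[0]=32
i=1: outside box; Z[1]=0
i=2: outside box; Z[2]=0
i=3: outside box; Z[3]=2 extend→box=[3,5)
i=4: min(r-i=1, Z[1]=0)=0; Z[4]=0
i=5: outside box; Z[5]=2 extend→box=[5,7)
i=6: min(r-i=1, Z[1]=0)=0; Z[6]=0
i=7: outside box; Z[7]=0
i=8: outside box; Z[8]=0
i=9: outside box; Z[9]=0
i=10: outside box; Z[10]=0
i=11: outside box; Z[11]=0
i=12: outside box; Z[12]=0
i=13: outside box; Z[13]=0
i=14: outside box; Z[14]=0
i=15: outside box; Z[15]=1 extend→box=[15,16)
i=16: outside box; Z[16]=1 extend→box=[16,17)
i=17: outside box; Z[17]=0
i=18: outside box; Z[18]=2 extend→box=[18,20)
i=19: min(r-i=1, Z[1]=0)=0; Z[19]=0
i=20: outside box; Z[20]=0
i=21: outside box; Z[21]=1 extend→box=[21,22)
i=22: outside box; Z[22]=2 extend→box=[22,24)
i=23: min(r-i=1, Z[1]=0)=0; Z[23]=0
i=24: outside box; Z[24]=0
i=25: outside box; Z[25]=1 extend→box=[25,26)
i=26: outside box; Z[26]=0
i=27: outside box; Z[27]=2 extend→box=[27,29)
i=28: min(r-i=1, Z[1]=0)=0; Z[28]=0
i=29: outside box; Z[29]=0
i=30: outside box; Z[30]=0
i=31: outside box; Z[31]=0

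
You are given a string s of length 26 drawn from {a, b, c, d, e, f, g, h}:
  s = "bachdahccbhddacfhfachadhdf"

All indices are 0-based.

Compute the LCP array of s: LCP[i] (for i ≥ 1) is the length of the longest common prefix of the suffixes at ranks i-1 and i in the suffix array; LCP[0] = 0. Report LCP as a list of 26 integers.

[0, 2, 3, 1, 1, 0, 1, 0, 1, 1, 1, 2, 0, 2, 1, 1, 1, 0, 1, 1, 0, 1, 1, 2, 2, 1]

sorted suffixes:
  #0 SA[0]=13  'acfhfachadhdf'
  #1 SA[1]=18  'achadhdf'
  #2 SA[2]=1  'achdahccbhddacfhfachadhdf'
  #3 SA[3]=21  'adhdf'
  #4 SA[4]=5  'ahccbhddacfhfachadhdf'
  #5 SA[5]=0  'bachdahccbhddacfhfachadhdf'
  #6 SA[6]=9  'bhddacfhfachadhdf'
  #7 SA[7]=8  'cbhddacfhfachadhdf'
  #8 SA[8]=7  'ccbhddacfhfachadhdf'
  #9 SA[9]=14  'cfhfachadhdf'
  #10 SA[10]=19  'chadhdf'
  #11 SA[11]=2  'chdahccbhddacfhfachadhdf'
  #12 SA[12]=12  'dacfhfachadhdf'
  #13 SA[13]=4  'dahccbhddacfhfachadhdf'
  #14 SA[14]=11  'ddacfhfachadhdf'
  #15 SA[15]=24  'df'
  #16 SA[16]=22  'dhdf'
  #17 SA[17]=25  'f'
  #18 SA[18]=17  'fachadhdf'
  #19 SA[19]=15  'fhfachadhdf'
  #20 SA[20]=20  'hadhdf'
  #21 SA[21]=6  'hccbhddacfhfachadhdf'
  #22 SA[22]=3  'hdahccbhddacfhfachadhdf'
  #23 SA[23]=10  'hddacfhfachadhdf'
  #24 SA[24]=23  'hdf'
  #25 SA[25]=16  'hfachadhdf'

SA = [13, 18, 1, 21, 5, 0, 9, 8, 7, 14, 19, 2, 12, 4, 11, 24, 22, 25, 17, 15, 20, 6, 3, 10, 23, 16]
rank  pair      lcp
   1  s[13:],s[18:]  2  'ac'
   2  s[18:],s[1:]  3  'ach'
   3  s[1:],s[21:]  1  'a'
   4  s[21:],s[5:]  1  'a'
   5  s[5:],s[0:]  0  ''
   6  s[0:],s[9:]  1  'b'
   7  s[9:],s[8:]  0  ''
   8  s[8:],s[7:]  1  'c'
   9  s[7:],s[14:]  1  'c'
  10  s[14:],s[19:]  1  'c'
  11  s[19:],s[2:]  2  'ch'
  12  s[2:],s[12:]  0  ''
  13  s[12:],s[4:]  2  'da'
  14  s[4:],s[11:]  1  'd'
  15  s[11:],s[24:]  1  'd'
  16  s[24:],s[22:]  1  'd'
  17  s[22:],s[25:]  0  ''
  18  s[25:],s[17:]  1  'f'
  19  s[17:],s[15:]  1  'f'
  20  s[15:],s[20:]  0  ''
  21  s[20:],s[6:]  1  'h'
  22  s[6:],s[3:]  1  'h'
  23  s[3:],s[10:]  2  'hd'
  24  s[10:],s[23:]  2  'hd'
  25  s[23:],s[16:]  1  'h'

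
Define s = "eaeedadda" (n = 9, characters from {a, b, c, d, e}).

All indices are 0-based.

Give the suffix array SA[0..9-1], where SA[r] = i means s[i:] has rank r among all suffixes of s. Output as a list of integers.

rank | idx | suffix
   0 |   8 | a
   1 |   5 | adda
   2 |   1 | aeedadda
   3 |   7 | da
   4 |   4 | dadda
   5 |   6 | dda
   6 |   0 | eaeedadda
   7 |   3 | edadda
   8 |   2 | eedadda

[8, 5, 1, 7, 4, 6, 0, 3, 2]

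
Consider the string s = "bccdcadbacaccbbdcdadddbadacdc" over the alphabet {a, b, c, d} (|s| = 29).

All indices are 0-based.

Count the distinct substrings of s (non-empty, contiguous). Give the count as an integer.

394

rank→(start, suffix):
  0 → (8, 'acaccbbdcdadddbadacdc')
  1 → (10, 'accbbdcdadddbadacdc')
  2 → (25, 'acdc')
  3 → (23, 'adacdc')
  4 → (5, 'adbacaccbbdcdadddbadacdc')
  5 → (18, 'adddbadacdc')
  6 → (7, 'bacaccbbdcdadddbadacdc')
  7 → (22, 'badacdc')
  8 → (13, 'bbdcdadddbadacdc')
  9 → (0, 'bccdcadbacaccbbdcdadddbadacdc')
  10 → (14, 'bdcdadddbadacdc')
  11 → (28, 'c')
  12 → (9, 'caccbbdcdadddbadacdc')
  13 → (4, 'cadbacaccbbdcdadddbadacdc')
  14 → (12, 'cbbdcdadddbadacdc')
  15 → (11, 'ccbbdcdadddbadacdc')
  16 → (1, 'ccdcadbacaccbbdcdadddbadacdc')
  17 → (16, 'cdadddbadacdc')
  18 → (26, 'cdc')
  19 → (2, 'cdcadbacaccbbdcdadddbadacdc')
  20 → (24, 'dacdc')
  21 → (17, 'dadddbadacdc')
  22 → (6, 'dbacaccbbdcdadddbadacdc')
  23 → (21, 'dbadacdc')
  24 → (27, 'dc')
  25 → (3, 'dcadbacaccbbdcdadddbadacdc')
  26 → (15, 'dcdadddbadacdc')
  27 → (20, 'ddbadacdc')
  28 → (19, 'dddbadacdc')

SA = [8, 10, 25, 23, 5, 18, 7, 22, 13, 0, 14, 28, 9, 4, 12, 11, 1, 16, 26, 2, 24, 17, 6, 21, 27, 3, 15, 20, 19]
rank  pair      lcp
   1  s[8:],s[10:]  2  'ac'
   2  s[10:],s[25:]  2  'ac'
   3  s[25:],s[23:]  1  'a'
   4  s[23:],s[5:]  2  'ad'
   5  s[5:],s[18:]  2  'ad'
   6  s[18:],s[7:]  0  ''
   7  s[7:],s[22:]  2  'ba'
   8  s[22:],s[13:]  1  'b'
   9  s[13:],s[0:]  1  'b'
  10  s[0:],s[14:]  1  'b'
  11  s[14:],s[28:]  0  ''
  12  s[28:],s[9:]  1  'c'
  13  s[9:],s[4:]  2  'ca'
  14  s[4:],s[12:]  1  'c'
  15  s[12:],s[11:]  1  'c'
  16  s[11:],s[1:]  2  'cc'
  17  s[1:],s[16:]  1  'c'
  18  s[16:],s[26:]  2  'cd'
  19  s[26:],s[2:]  3  'cdc'
  20  s[2:],s[24:]  0  ''
  21  s[24:],s[17:]  2  'da'
  22  s[17:],s[6:]  1  'd'
  23  s[6:],s[21:]  3  'dba'
  24  s[21:],s[27:]  1  'd'
  25  s[27:],s[3:]  2  'dc'
  26  s[3:],s[15:]  2  'dc'
  27  s[15:],s[20:]  1  'd'
  28  s[20:],s[19:]  2  'dd'

n(n+1)/2 = 29·30/2 = 435
Σ LCP = 0 + 2 + 2 + 1 + 2 + 2 + 0 + 2 + 1 + 1 + 1 + 0 + 1 + 2 + 1 + 1 + 2 + 1 + 2 + 3 + 0 + 2 + 1 + 3 + 1 + 2 + 2 + 1 + 2 = 41
distinct = 435 − 41 = 394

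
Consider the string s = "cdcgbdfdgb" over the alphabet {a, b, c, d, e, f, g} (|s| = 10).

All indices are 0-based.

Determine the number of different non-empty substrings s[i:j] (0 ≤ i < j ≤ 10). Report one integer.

49

rank | idx | suffix
   0 |   9 | b
   1 |   4 | bdfdgb
   2 |   0 | cdcgbdfdgb
   3 |   2 | cgbdfdgb
   4 |   1 | dcgbdfdgb
   5 |   5 | dfdgb
   6 |   7 | dgb
   7 |   6 | fdgb
   8 |   8 | gb
   9 |   3 | gbdfdgb

SA = [9, 4, 0, 2, 1, 5, 7, 6, 8, 3]
rank  pair      lcp
   1  s[9:],s[4:]  1  'b'
   2  s[4:],s[0:]  0  ''
   3  s[0:],s[2:]  1  'c'
   4  s[2:],s[1:]  0  ''
   5  s[1:],s[5:]  1  'd'
   6  s[5:],s[7:]  1  'd'
   7  s[7:],s[6:]  0  ''
   8  s[6:],s[8:]  0  ''
   9  s[8:],s[3:]  2  'gb'

n(n+1)/2 = 10·11/2 = 55
Σ LCP = 0 + 1 + 0 + 1 + 0 + 1 + 1 + 0 + 0 + 2 = 6
distinct = 55 − 6 = 49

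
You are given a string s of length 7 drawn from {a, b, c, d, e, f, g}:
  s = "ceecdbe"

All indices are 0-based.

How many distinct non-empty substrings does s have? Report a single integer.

25

rank | idx | suffix
   0 |   5 | be
   1 |   3 | cdbe
   2 |   0 | ceecdbe
   3 |   4 | dbe
   4 |   6 | e
   5 |   2 | ecdbe
   6 |   1 | eecdbe

SA = [5, 3, 0, 4, 6, 2, 1]
rank  pair      lcp
   1  s[5:],s[3:]  0  ''
   2  s[3:],s[0:]  1  'c'
   3  s[0:],s[4:]  0  ''
   4  s[4:],s[6:]  0  ''
   5  s[6:],s[2:]  1  'e'
   6  s[2:],s[1:]  1  'e'

n(n+1)/2 = 7·8/2 = 28
Σ LCP = 0 + 0 + 1 + 0 + 0 + 1 + 1 = 3
distinct = 28 − 3 = 25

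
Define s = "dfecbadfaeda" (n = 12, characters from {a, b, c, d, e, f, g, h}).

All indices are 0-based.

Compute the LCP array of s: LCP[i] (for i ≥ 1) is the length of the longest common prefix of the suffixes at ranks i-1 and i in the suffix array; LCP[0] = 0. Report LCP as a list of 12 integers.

rank→(start, suffix):
  0 → (11, 'a')
  1 → (5, 'adfaeda')
  2 → (8, 'aeda')
  3 → (4, 'badfaeda')
  4 → (3, 'cbadfaeda')
  5 → (10, 'da')
  6 → (6, 'dfaeda')
  7 → (0, 'dfecbadfaeda')
  8 → (2, 'ecbadfaeda')
  9 → (9, 'eda')
  10 → (7, 'faeda')
  11 → (1, 'fecbadfaeda')

SA = [11, 5, 8, 4, 3, 10, 6, 0, 2, 9, 7, 1]
rank  pair      lcp
   1  s[11:],s[5:]  1  'a'
   2  s[5:],s[8:]  1  'a'
   3  s[8:],s[4:]  0  ''
   4  s[4:],s[3:]  0  ''
   5  s[3:],s[10:]  0  ''
   6  s[10:],s[6:]  1  'd'
   7  s[6:],s[0:]  2  'df'
   8  s[0:],s[2:]  0  ''
   9  s[2:],s[9:]  1  'e'
  10  s[9:],s[7:]  0  ''
  11  s[7:],s[1:]  1  'f'

[0, 1, 1, 0, 0, 0, 1, 2, 0, 1, 0, 1]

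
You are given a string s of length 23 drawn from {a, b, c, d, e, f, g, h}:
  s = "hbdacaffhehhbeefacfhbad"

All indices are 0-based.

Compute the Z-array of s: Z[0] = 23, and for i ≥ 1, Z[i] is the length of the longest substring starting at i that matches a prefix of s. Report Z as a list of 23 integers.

Z[0]=23
i=1: fresh scan; Z[1]=0
i=2: fresh scan; Z[2]=0
i=3: fresh scan; Z[3]=0
i=4: fresh scan; Z[4]=0
i=5: fresh scan; Z[5]=0
i=6: fresh scan; Z[6]=0
i=7: fresh scan; Z[7]=0
i=8: fresh scan; Z[8]=1 grow→box=[8,9)
i=9: fresh scan; Z[9]=0
i=10: fresh scan; Z[10]=1 grow→box=[10,11)
i=11: fresh scan; Z[11]=2 grow→box=[11,13)
i=12: min(r-i=1, Z[1]=0)=0; Z[12]=0
i=13: fresh scan; Z[13]=0
i=14: fresh scan; Z[14]=0
i=15: fresh scan; Z[15]=0
i=16: fresh scan; Z[16]=0
i=17: fresh scan; Z[17]=0
i=18: fresh scan; Z[18]=0
i=19: fresh scan; Z[19]=2 grow→box=[19,21)
i=20: min(r-i=1, Z[1]=0)=0; Z[20]=0
i=21: fresh scan; Z[21]=0
i=22: fresh scan; Z[22]=0

[23, 0, 0, 0, 0, 0, 0, 0, 1, 0, 1, 2, 0, 0, 0, 0, 0, 0, 0, 2, 0, 0, 0]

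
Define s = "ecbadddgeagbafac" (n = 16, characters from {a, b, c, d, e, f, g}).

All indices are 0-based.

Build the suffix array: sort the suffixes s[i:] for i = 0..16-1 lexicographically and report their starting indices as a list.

[14, 3, 12, 9, 2, 11, 15, 1, 4, 5, 6, 8, 0, 13, 10, 7]

sorted suffixes:
  #0 SA[0]=14  'ac'
  #1 SA[1]=3  'adddgeagbafac'
  #2 SA[2]=12  'afac'
  #3 SA[3]=9  'agbafac'
  #4 SA[4]=2  'badddgeagbafac'
  #5 SA[5]=11  'bafac'
  #6 SA[6]=15  'c'
  #7 SA[7]=1  'cbadddgeagbafac'
  #8 SA[8]=4  'dddgeagbafac'
  #9 SA[9]=5  'ddgeagbafac'
  #10 SA[10]=6  'dgeagbafac'
  #11 SA[11]=8  'eagbafac'
  #12 SA[12]=0  'ecbadddgeagbafac'
  #13 SA[13]=13  'fac'
  #14 SA[14]=10  'gbafac'
  #15 SA[15]=7  'geagbafac'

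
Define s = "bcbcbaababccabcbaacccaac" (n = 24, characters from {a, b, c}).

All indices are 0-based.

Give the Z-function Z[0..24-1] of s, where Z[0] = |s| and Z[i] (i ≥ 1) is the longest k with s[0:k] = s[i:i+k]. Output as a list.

[24, 0, 3, 0, 1, 0, 0, 1, 0, 2, 0, 0, 0, 3, 0, 1, 0, 0, 0, 0, 0, 0, 0, 0]

Z[0]=24
i=1: outside box; Z[1]=0
i=2: outside box; Z[2]=3 grow→box=[2,5)
i=3: min(r-i=2, Z[1]=0)=0; Z[3]=0
i=4: min(r-i=1, Z[2]=3)=1; Z[4]=1
i=5: outside box; Z[5]=0
i=6: outside box; Z[6]=0
i=7: outside box; Z[7]=1 grow→box=[7,8)
i=8: outside box; Z[8]=0
i=9: outside box; Z[9]=2 grow→box=[9,11)
i=10: min(r-i=1, Z[1]=0)=0; Z[10]=0
i=11: outside box; Z[11]=0
i=12: outside box; Z[12]=0
i=13: outside box; Z[13]=3 grow→box=[13,16)
i=14: min(r-i=2, Z[1]=0)=0; Z[14]=0
i=15: min(r-i=1, Z[2]=3)=1; Z[15]=1
i=16: outside box; Z[16]=0
i=17: outside box; Z[17]=0
i=18: outside box; Z[18]=0
i=19: outside box; Z[19]=0
i=20: outside box; Z[20]=0
i=21: outside box; Z[21]=0
i=22: outside box; Z[22]=0
i=23: outside box; Z[23]=0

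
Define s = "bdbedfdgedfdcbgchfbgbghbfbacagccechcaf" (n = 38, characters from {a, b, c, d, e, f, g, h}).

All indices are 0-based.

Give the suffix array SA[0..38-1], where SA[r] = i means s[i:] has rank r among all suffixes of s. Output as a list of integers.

rank | idx | suffix
   0 |  26 | acagccechcaf
   1 |  36 | af
   2 |  28 | agccechcaf
   3 |  25 | bacagccechcaf
   4 |   0 | bdbedfdgedfdcbgchfbgbghbfbacagccechcaf
   5 |   2 | bedfdgedfdcbgchfbgbghbfbacagccechcaf
   6 |  23 | bfbacagccechcaf
   7 |  18 | bgbghbfbacagccechcaf
   8 |  13 | bgchfbgbghbfbacagccechcaf
   9 |  20 | bghbfbacagccechcaf
  10 |  35 | caf
  11 |  27 | cagccechcaf
  12 |  12 | cbgchfbgbghbfbacagccechcaf
  13 |  30 | ccechcaf
  14 |  31 | cechcaf
  15 |  33 | chcaf
  16 |  15 | chfbgbghbfbacagccechcaf
  17 |   1 | dbedfdgedfdcbgchfbgbghbfbacagccechcaf
  18 |  11 | dcbgchfbgbghbfbacagccechcaf
  19 |   9 | dfdcbgchfbgbghbfbacagccechcaf
  20 |   4 | dfdgedfdcbgchfbgbghbfbacagccechcaf
  21 |   6 | dgedfdcbgchfbgbghbfbacagccechcaf
  22 |  32 | echcaf
  23 |   8 | edfdcbgchfbgbghbfbacagccechcaf
  24 |   3 | edfdgedfdcbgchfbgbghbfbacagccechcaf
  25 |  37 | f
  26 |  24 | fbacagccechcaf
  27 |  17 | fbgbghbfbacagccechcaf
  28 |  10 | fdcbgchfbgbghbfbacagccechcaf
  29 |   5 | fdgedfdcbgchfbgbghbfbacagccechcaf
  30 |  19 | gbghbfbacagccechcaf
  31 |  29 | gccechcaf
  32 |  14 | gchfbgbghbfbacagccechcaf
  33 |   7 | gedfdcbgchfbgbghbfbacagccechcaf
  34 |  21 | ghbfbacagccechcaf
  35 |  22 | hbfbacagccechcaf
  36 |  34 | hcaf
  37 |  16 | hfbgbghbfbacagccechcaf

[26, 36, 28, 25, 0, 2, 23, 18, 13, 20, 35, 27, 12, 30, 31, 33, 15, 1, 11, 9, 4, 6, 32, 8, 3, 37, 24, 17, 10, 5, 19, 29, 14, 7, 21, 22, 34, 16]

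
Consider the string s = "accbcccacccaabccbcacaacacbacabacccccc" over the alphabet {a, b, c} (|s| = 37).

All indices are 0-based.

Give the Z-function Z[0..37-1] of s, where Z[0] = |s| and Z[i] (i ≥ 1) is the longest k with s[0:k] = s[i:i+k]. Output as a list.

Z[0]=37
i=1: outside box; Z[1]=0
i=2: outside box; Z[2]=0
i=3: outside box; Z[3]=0
i=4: outside box; Z[4]=0
i=5: outside box; Z[5]=0
i=6: outside box; Z[6]=0
i=7: outside box; Z[7]=3 scan→box=[7,10)
i=8: min(r-i=2, Z[1]=0)=0; Z[8]=0
i=9: min(r-i=1, Z[2]=0)=0; Z[9]=0
i=10: outside box; Z[10]=0
i=11: outside box; Z[11]=1 scan→box=[11,12)
i=12: outside box; Z[12]=1 scan→box=[12,13)
i=13: outside box; Z[13]=0
i=14: outside box; Z[14]=0
i=15: outside box; Z[15]=0
i=16: outside box; Z[16]=0
i=17: outside box; Z[17]=0
i=18: outside box; Z[18]=2 scan→box=[18,20)
i=19: min(r-i=1, Z[1]=0)=0; Z[19]=0
i=20: outside box; Z[20]=1 scan→box=[20,21)
i=21: outside box; Z[21]=2 scan→box=[21,23)
i=22: min(r-i=1, Z[1]=0)=0; Z[22]=0
i=23: outside box; Z[23]=2 scan→box=[23,25)
i=24: min(r-i=1, Z[1]=0)=0; Z[24]=0
i=25: outside box; Z[25]=0
i=26: outside box; Z[26]=2 scan→box=[26,28)
i=27: min(r-i=1, Z[1]=0)=0; Z[27]=0
i=28: outside box; Z[28]=1 scan→box=[28,29)
i=29: outside box; Z[29]=0
i=30: outside box; Z[30]=3 scan→box=[30,33)
i=31: min(r-i=2, Z[1]=0)=0; Z[31]=0
i=32: min(r-i=1, Z[2]=0)=0; Z[32]=0
i=33: outside box; Z[33]=0
i=34: outside box; Z[34]=0
i=35: outside box; Z[35]=0
i=36: outside box; Z[36]=0

[37, 0, 0, 0, 0, 0, 0, 3, 0, 0, 0, 1, 1, 0, 0, 0, 0, 0, 2, 0, 1, 2, 0, 2, 0, 0, 2, 0, 1, 0, 3, 0, 0, 0, 0, 0, 0]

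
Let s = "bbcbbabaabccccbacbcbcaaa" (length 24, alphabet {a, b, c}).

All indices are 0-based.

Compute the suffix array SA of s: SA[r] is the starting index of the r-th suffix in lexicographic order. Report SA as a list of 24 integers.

rank | idx | suffix
   0 |  23 | a
   1 |  22 | aa
   2 |  21 | aaa
   3 |   7 | aabccccbacbcbcaaa
   4 |   5 | abaabccccbacbcbcaaa
   5 |   8 | abccccbacbcbcaaa
   6 |  15 | acbcbcaaa
   7 |   6 | baabccccbacbcbcaaa
   8 |   4 | babaabccccbacbcbcaaa
   9 |  14 | bacbcbcaaa
  10 |   3 | bbabaabccccbacbcbcaaa
  11 |   0 | bbcbbabaabccccbacbcbcaaa
  12 |  19 | bcaaa
  13 |   1 | bcbbabaabccccbacbcbcaaa
  14 |  17 | bcbcaaa
  15 |   9 | bccccbacbcbcaaa
  16 |  20 | caaa
  17 |  13 | cbacbcbcaaa
  18 |   2 | cbbabaabccccbacbcbcaaa
  19 |  18 | cbcaaa
  20 |  16 | cbcbcaaa
  21 |  12 | ccbacbcbcaaa
  22 |  11 | cccbacbcbcaaa
  23 |  10 | ccccbacbcbcaaa

[23, 22, 21, 7, 5, 8, 15, 6, 4, 14, 3, 0, 19, 1, 17, 9, 20, 13, 2, 18, 16, 12, 11, 10]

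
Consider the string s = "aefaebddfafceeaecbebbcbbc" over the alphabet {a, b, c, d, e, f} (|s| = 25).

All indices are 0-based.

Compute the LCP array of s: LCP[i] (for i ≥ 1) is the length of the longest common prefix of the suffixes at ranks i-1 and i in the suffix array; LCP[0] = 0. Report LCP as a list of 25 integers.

rank→(start, suffix):
  0 → (3, 'aebddfafceeaecbebbcbbc')
  1 → (14, 'aecbebbcbbc')
  2 → (0, 'aefaebddfafceeaecbebbcbbc')
  3 → (9, 'afceeaecbebbcbbc')
  4 → (22, 'bbc')
  5 → (19, 'bbcbbc')
  6 → (23, 'bc')
  7 → (20, 'bcbbc')
  8 → (5, 'bddfafceeaecbebbcbbc')
  9 → (17, 'bebbcbbc')
  10 → (24, 'c')
  11 → (21, 'cbbc')
  12 → (16, 'cbebbcbbc')
  13 → (11, 'ceeaecbebbcbbc')
  14 → (6, 'ddfafceeaecbebbcbbc')
  15 → (7, 'dfafceeaecbebbcbbc')
  16 → (13, 'eaecbebbcbbc')
  17 → (18, 'ebbcbbc')
  18 → (4, 'ebddfafceeaecbebbcbbc')
  19 → (15, 'ecbebbcbbc')
  20 → (12, 'eeaecbebbcbbc')
  21 → (1, 'efaebddfafceeaecbebbcbbc')
  22 → (2, 'faebddfafceeaecbebbcbbc')
  23 → (8, 'fafceeaecbebbcbbc')
  24 → (10, 'fceeaecbebbcbbc')

SA = [3, 14, 0, 9, 22, 19, 23, 20, 5, 17, 24, 21, 16, 11, 6, 7, 13, 18, 4, 15, 12, 1, 2, 8, 10]
i: (SA[i-1],SA[i]) lcp shared
  1: (3,14) 2 'ae'
  2: (14,0) 2 'ae'
  3: (0,9) 1 'a'
  4: (9,22) 0 ''
  5: (22,19) 3 'bbc'
  6: (19,23) 1 'b'
  7: (23,20) 2 'bc'
  8: (20,5) 1 'b'
  9: (5,17) 1 'b'
  10: (17,24) 0 ''
  11: (24,21) 1 'c'
  12: (21,16) 2 'cb'
  13: (16,11) 1 'c'
  14: (11,6) 0 ''
  15: (6,7) 1 'd'
  16: (7,13) 0 ''
  17: (13,18) 1 'e'
  18: (18,4) 2 'eb'
  19: (4,15) 1 'e'
  20: (15,12) 1 'e'
  21: (12,1) 1 'e'
  22: (1,2) 0 ''
  23: (2,8) 2 'fa'
  24: (8,10) 1 'f'

[0, 2, 2, 1, 0, 3, 1, 2, 1, 1, 0, 1, 2, 1, 0, 1, 0, 1, 2, 1, 1, 1, 0, 2, 1]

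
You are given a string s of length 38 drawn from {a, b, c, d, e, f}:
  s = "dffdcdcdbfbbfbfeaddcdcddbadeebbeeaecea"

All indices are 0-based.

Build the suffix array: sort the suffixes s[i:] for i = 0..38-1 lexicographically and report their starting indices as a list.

[37, 16, 25, 33, 24, 29, 10, 30, 8, 11, 13, 6, 4, 19, 21, 35, 23, 7, 5, 3, 18, 20, 22, 17, 26, 0, 36, 15, 32, 28, 34, 31, 27, 9, 12, 2, 14, 1]

rank | idx | suffix
   0 |  37 | a
   1 |  16 | addcdcddbadeebbeeaecea
   2 |  25 | adeebbeeaecea
   3 |  33 | aecea
   4 |  24 | badeebbeeaecea
   5 |  29 | bbeeaecea
   6 |  10 | bbfbfeaddcdcddbadeebbeeaecea
   7 |  30 | beeaecea
   8 |   8 | bfbbfbfeaddcdcddbadeebbeeaecea
   9 |  11 | bfbfeaddcdcddbadeebbeeaecea
  10 |  13 | bfeaddcdcddbadeebbeeaecea
  11 |   6 | cdbfbbfbfeaddcdcddbadeebbeeaecea
  12 |   4 | cdcdbfbbfbfeaddcdcddbadeebbeeaecea
  13 |  19 | cdcddbadeebbeeaecea
  14 |  21 | cddbadeebbeeaecea
  15 |  35 | cea
  16 |  23 | dbadeebbeeaecea
  17 |   7 | dbfbbfbfeaddcdcddbadeebbeeaecea
  18 |   5 | dcdbfbbfbfeaddcdcddbadeebbeeaecea
  19 |   3 | dcdcdbfbbfbfeaddcdcddbadeebbeeaecea
  20 |  18 | dcdcddbadeebbeeaecea
  21 |  20 | dcddbadeebbeeaecea
  22 |  22 | ddbadeebbeeaecea
  23 |  17 | ddcdcddbadeebbeeaecea
  24 |  26 | deebbeeaecea
  25 |   0 | dffdcdcdbfbbfbfeaddcdcddbadeebbeeaecea
  26 |  36 | ea
  27 |  15 | eaddcdcddbadeebbeeaecea
  28 |  32 | eaecea
  29 |  28 | ebbeeaecea
  30 |  34 | ecea
  31 |  31 | eeaecea
  32 |  27 | eebbeeaecea
  33 |   9 | fbbfbfeaddcdcddbadeebbeeaecea
  34 |  12 | fbfeaddcdcddbadeebbeeaecea
  35 |   2 | fdcdcdbfbbfbfeaddcdcddbadeebbeeaecea
  36 |  14 | feaddcdcddbadeebbeeaecea
  37 |   1 | ffdcdcdbfbbfbfeaddcdcddbadeebbeeaecea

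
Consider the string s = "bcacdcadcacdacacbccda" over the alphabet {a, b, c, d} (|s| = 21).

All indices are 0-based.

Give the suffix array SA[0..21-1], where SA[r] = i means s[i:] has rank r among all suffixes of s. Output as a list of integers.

rank | idx | suffix
   0 |  20 | a
   1 |  12 | acacbccda
   2 |  14 | acbccda
   3 |   9 | acdacacbccda
   4 |   2 | acdcadcacdacacbccda
   5 |   6 | adcacdacacbccda
   6 |   0 | bcacdcadcacdacacbccda
   7 |  16 | bccda
   8 |  13 | cacbccda
   9 |   8 | cacdacacbccda
  10 |   1 | cacdcadcacdacacbccda
  11 |   5 | cadcacdacacbccda
  12 |  15 | cbccda
  13 |  17 | ccda
  14 |  18 | cda
  15 |  10 | cdacacbccda
  16 |   3 | cdcadcacdacacbccda
  17 |  19 | da
  18 |  11 | dacacbccda
  19 |   7 | dcacdacacbccda
  20 |   4 | dcadcacdacacbccda

[20, 12, 14, 9, 2, 6, 0, 16, 13, 8, 1, 5, 15, 17, 18, 10, 3, 19, 11, 7, 4]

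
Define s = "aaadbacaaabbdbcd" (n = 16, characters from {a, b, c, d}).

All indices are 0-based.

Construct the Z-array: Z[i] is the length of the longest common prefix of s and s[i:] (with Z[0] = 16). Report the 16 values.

[16, 2, 1, 0, 0, 1, 0, 3, 2, 1, 0, 0, 0, 0, 0, 0]

Z[0]=16
i=1: i≥r, start 0; Z[1]=2 extend→box=[1,3)
i=2: min(r-i=1, Z[1]=2)=1; Z[2]=1
i=3: i≥r, start 0; Z[3]=0
i=4: i≥r, start 0; Z[4]=0
i=5: i≥r, start 0; Z[5]=1 extend→box=[5,6)
i=6: i≥r, start 0; Z[6]=0
i=7: i≥r, start 0; Z[7]=3 extend→box=[7,10)
i=8: min(r-i=2, Z[1]=2)=2; Z[8]=2
i=9: min(r-i=1, Z[2]=1)=1; Z[9]=1
i=10: i≥r, start 0; Z[10]=0
i=11: i≥r, start 0; Z[11]=0
i=12: i≥r, start 0; Z[12]=0
i=13: i≥r, start 0; Z[13]=0
i=14: i≥r, start 0; Z[14]=0
i=15: i≥r, start 0; Z[15]=0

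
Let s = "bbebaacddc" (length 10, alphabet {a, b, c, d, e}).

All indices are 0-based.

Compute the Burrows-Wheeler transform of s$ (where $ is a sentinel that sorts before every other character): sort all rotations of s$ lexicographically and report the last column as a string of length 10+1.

cbae$bdadcb

rank  rotation     last
    0  $bbebaacddc  c
    1  aacddc$bbeb  b
    2  acddc$bbeba  a
    3  baacddc$bbe  e
    4  bbebaacddc$  $
    5  bebaacddc$b  b
    6  c$bbebaacdd  d
    7  cddc$bbebaa  a
    8  dc$bbebaacd  d
    9  ddc$bbebaac  c
   10  ebaacddc$bb  b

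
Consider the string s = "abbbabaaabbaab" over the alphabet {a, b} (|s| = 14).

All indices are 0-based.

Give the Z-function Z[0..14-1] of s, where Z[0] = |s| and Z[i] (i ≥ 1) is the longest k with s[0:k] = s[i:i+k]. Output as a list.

[14, 0, 0, 0, 2, 0, 1, 1, 3, 0, 0, 1, 2, 0]

Z[0]=14
i=1: fresh scan; Z[1]=0
i=2: fresh scan; Z[2]=0
i=3: fresh scan; Z[3]=0
i=4: fresh scan; Z[4]=2 grow→box=[4,6)
i=5: min(r-i=1, Z[1]=0)=0; Z[5]=0
i=6: fresh scan; Z[6]=1 grow→box=[6,7)
i=7: fresh scan; Z[7]=1 grow→box=[7,8)
i=8: fresh scan; Z[8]=3 grow→box=[8,11)
i=9: min(r-i=2, Z[1]=0)=0; Z[9]=0
i=10: min(r-i=1, Z[2]=0)=0; Z[10]=0
i=11: fresh scan; Z[11]=1 grow→box=[11,12)
i=12: fresh scan; Z[12]=2 grow→box=[12,14)
i=13: min(r-i=1, Z[1]=0)=0; Z[13]=0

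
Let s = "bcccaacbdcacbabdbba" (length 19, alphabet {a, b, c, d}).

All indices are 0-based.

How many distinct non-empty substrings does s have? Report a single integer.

168

rank | idx | suffix
   0 |  18 | a
   1 |   4 | aacbdcacbabdbba
   2 |  13 | abdbba
   3 |  10 | acbabdbba
   4 |   5 | acbdcacbabdbba
   5 |  17 | ba
   6 |  12 | babdbba
   7 |  16 | bba
   8 |   0 | bcccaacbdcacbabdbba
   9 |  14 | bdbba
  10 |   7 | bdcacbabdbba
  11 |   3 | caacbdcacbabdbba
  12 |   9 | cacbabdbba
  13 |  11 | cbabdbba
  14 |   6 | cbdcacbabdbba
  15 |   2 | ccaacbdcacbabdbba
  16 |   1 | cccaacbdcacbabdbba
  17 |  15 | dbba
  18 |   8 | dcacbabdbba

SA = [18, 4, 13, 10, 5, 17, 12, 16, 0, 14, 7, 3, 9, 11, 6, 2, 1, 15, 8]
rank  pair      lcp
   1  s[18:],s[4:]  1  'a'
   2  s[4:],s[13:]  1  'a'
   3  s[13:],s[10:]  1  'a'
   4  s[10:],s[5:]  3  'acb'
   5  s[5:],s[17:]  0  ''
   6  s[17:],s[12:]  2  'ba'
   7  s[12:],s[16:]  1  'b'
   8  s[16:],s[0:]  1  'b'
   9  s[0:],s[14:]  1  'b'
  10  s[14:],s[7:]  2  'bd'
  11  s[7:],s[3:]  0  ''
  12  s[3:],s[9:]  2  'ca'
  13  s[9:],s[11:]  1  'c'
  14  s[11:],s[6:]  2  'cb'
  15  s[6:],s[2:]  1  'c'
  16  s[2:],s[1:]  2  'cc'
  17  s[1:],s[15:]  0  ''
  18  s[15:],s[8:]  1  'd'

n(n+1)/2 = 19·20/2 = 190
Σ LCP = 0 + 1 + 1 + 1 + 3 + 0 + 2 + 1 + 1 + 1 + 2 + 0 + 2 + 1 + 2 + 1 + 2 + 0 + 1 = 22
distinct = 190 − 22 = 168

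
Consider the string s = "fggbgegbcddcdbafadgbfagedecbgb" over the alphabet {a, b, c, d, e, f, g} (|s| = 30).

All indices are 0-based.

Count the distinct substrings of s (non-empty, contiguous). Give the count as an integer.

rank→(start, suffix):
  0 → (16, 'adgbfagedecbgb')
  1 → (14, 'afadgbfagedecbgb')
  2 → (21, 'agedecbgb')
  3 → (29, 'b')
  4 → (13, 'bafadgbfagedecbgb')
  5 → (7, 'bcddcdbafadgbfagedecbgb')
  6 → (19, 'bfagedecbgb')
  7 → (27, 'bgb')
  8 → (3, 'bgegbcddcdbafadgbfagedecbgb')
  9 → (26, 'cbgb')
  10 → (11, 'cdbafadgbfagedecbgb')
  11 → (8, 'cddcdbafadgbfagedecbgb')
  12 → (12, 'dbafadgbfagedecbgb')
  13 → (10, 'dcdbafadgbfagedecbgb')
  14 → (9, 'ddcdbafadgbfagedecbgb')
  15 → (24, 'decbgb')
  16 → (17, 'dgbfagedecbgb')
  17 → (25, 'ecbgb')
  18 → (23, 'edecbgb')
  19 → (5, 'egbcddcdbafadgbfagedecbgb')
  20 → (15, 'fadgbfagedecbgb')
  21 → (20, 'fagedecbgb')
  22 → (0, 'fggbgegbcddcdbafadgbfagedecbgb')
  23 → (28, 'gb')
  24 → (6, 'gbcddcdbafadgbfagedecbgb')
  25 → (18, 'gbfagedecbgb')
  26 → (2, 'gbgegbcddcdbafadgbfagedecbgb')
  27 → (22, 'gedecbgb')
  28 → (4, 'gegbcddcdbafadgbfagedecbgb')
  29 → (1, 'ggbgegbcddcdbafadgbfagedecbgb')

SA = [16, 14, 21, 29, 13, 7, 19, 27, 3, 26, 11, 8, 12, 10, 9, 24, 17, 25, 23, 5, 15, 20, 0, 28, 6, 18, 2, 22, 4, 1]
[i] adj suffixes → lcp
  [1] 16/14 → 1 ('a')
  [2] 14/21 → 1 ('a')
  [3] 21/29 → 0 ('')
  [4] 29/13 → 1 ('b')
  [5] 13/7 → 1 ('b')
  [6] 7/19 → 1 ('b')
  [7] 19/27 → 1 ('b')
  [8] 27/3 → 2 ('bg')
  [9] 3/26 → 0 ('')
  [10] 26/11 → 1 ('c')
  [11] 11/8 → 2 ('cd')
  [12] 8/12 → 0 ('')
  [13] 12/10 → 1 ('d')
  [14] 10/9 → 1 ('d')
  [15] 9/24 → 1 ('d')
  [16] 24/17 → 1 ('d')
  [17] 17/25 → 0 ('')
  [18] 25/23 → 1 ('e')
  [19] 23/5 → 1 ('e')
  [20] 5/15 → 0 ('')
  [21] 15/20 → 2 ('fa')
  [22] 20/0 → 1 ('f')
  [23] 0/28 → 0 ('')
  [24] 28/6 → 2 ('gb')
  [25] 6/18 → 2 ('gb')
  [26] 18/2 → 2 ('gb')
  [27] 2/22 → 1 ('g')
  [28] 22/4 → 2 ('ge')
  [29] 4/1 → 1 ('g')

n(n+1)/2 = 30·31/2 = 465
Σ LCP = 0 + 1 + 1 + 0 + 1 + 1 + 1 + 1 + 2 + 0 + 1 + 2 + 0 + 1 + 1 + 1 + 1 + 0 + 1 + 1 + 0 + 2 + 1 + 0 + 2 + 2 + 2 + 1 + 2 + 1 = 30
distinct = 465 − 30 = 435

435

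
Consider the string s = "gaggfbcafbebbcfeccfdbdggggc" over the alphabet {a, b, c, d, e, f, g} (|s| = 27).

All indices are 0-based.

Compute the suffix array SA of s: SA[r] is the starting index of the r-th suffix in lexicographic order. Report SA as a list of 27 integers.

rank→(start, suffix):
  0 → (7, 'afbebbcfeccfdbdggggc')
  1 → (1, 'aggfbcafbebbcfeccfdbdggggc')
  2 → (11, 'bbcfeccfdbdggggc')
  3 → (5, 'bcafbebbcfeccfdbdggggc')
  4 → (12, 'bcfeccfdbdggggc')
  5 → (20, 'bdggggc')
  6 → (9, 'bebbcfeccfdbdggggc')
  7 → (26, 'c')
  8 → (6, 'cafbebbcfeccfdbdggggc')
  9 → (16, 'ccfdbdggggc')
  10 → (17, 'cfdbdggggc')
  11 → (13, 'cfeccfdbdggggc')
  12 → (19, 'dbdggggc')
  13 → (21, 'dggggc')
  14 → (10, 'ebbcfeccfdbdggggc')
  15 → (15, 'eccfdbdggggc')
  16 → (4, 'fbcafbebbcfeccfdbdggggc')
  17 → (8, 'fbebbcfeccfdbdggggc')
  18 → (18, 'fdbdggggc')
  19 → (14, 'feccfdbdggggc')
  20 → (0, 'gaggfbcafbebbcfeccfdbdggggc')
  21 → (25, 'gc')
  22 → (3, 'gfbcafbebbcfeccfdbdggggc')
  23 → (24, 'ggc')
  24 → (2, 'ggfbcafbebbcfeccfdbdggggc')
  25 → (23, 'gggc')
  26 → (22, 'ggggc')

[7, 1, 11, 5, 12, 20, 9, 26, 6, 16, 17, 13, 19, 21, 10, 15, 4, 8, 18, 14, 0, 25, 3, 24, 2, 23, 22]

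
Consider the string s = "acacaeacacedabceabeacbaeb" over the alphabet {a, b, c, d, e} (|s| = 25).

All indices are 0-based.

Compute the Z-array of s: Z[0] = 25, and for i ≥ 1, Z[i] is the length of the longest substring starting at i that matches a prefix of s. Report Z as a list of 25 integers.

[25, 0, 3, 0, 1, 0, 4, 0, 2, 0, 0, 0, 1, 0, 0, 0, 1, 0, 0, 2, 0, 0, 1, 0, 0]

Z[0]=25
i=1: i≥r, start 0; Z[1]=0
i=2: i≥r, start 0; Z[2]=3 extend→box=[2,5)
i=3: min(r-i=2, Z[1]=0)=0; Z[3]=0
i=4: min(r-i=1, Z[2]=3)=1; Z[4]=1
i=5: i≥r, start 0; Z[5]=0
i=6: i≥r, start 0; Z[6]=4 extend→box=[6,10)
i=7: min(r-i=3, Z[1]=0)=0; Z[7]=0
i=8: min(r-i=2, Z[2]=3)=2; Z[8]=2
i=9: min(r-i=1, Z[3]=0)=0; Z[9]=0
i=10: i≥r, start 0; Z[10]=0
i=11: i≥r, start 0; Z[11]=0
i=12: i≥r, start 0; Z[12]=1 extend→box=[12,13)
i=13: i≥r, start 0; Z[13]=0
i=14: i≥r, start 0; Z[14]=0
i=15: i≥r, start 0; Z[15]=0
i=16: i≥r, start 0; Z[16]=1 extend→box=[16,17)
i=17: i≥r, start 0; Z[17]=0
i=18: i≥r, start 0; Z[18]=0
i=19: i≥r, start 0; Z[19]=2 extend→box=[19,21)
i=20: min(r-i=1, Z[1]=0)=0; Z[20]=0
i=21: i≥r, start 0; Z[21]=0
i=22: i≥r, start 0; Z[22]=1 extend→box=[22,23)
i=23: i≥r, start 0; Z[23]=0
i=24: i≥r, start 0; Z[24]=0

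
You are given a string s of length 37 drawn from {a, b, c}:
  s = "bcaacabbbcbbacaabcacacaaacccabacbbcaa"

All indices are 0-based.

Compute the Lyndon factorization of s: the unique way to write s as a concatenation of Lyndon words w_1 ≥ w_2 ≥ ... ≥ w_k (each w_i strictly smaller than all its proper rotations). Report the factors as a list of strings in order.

["bc", "aacabbbcbbac", "aabcacac", "aaacccabacbbc", "a", "a"]

emit factor 1: 'bc' (i=0, period=2)
emit factor 2: 'aacabbbcbbac' (i=2, period=12)
emit factor 3: 'aabcacac' (i=14, period=8)
emit factor 4: 'aaacccabacbbc' (i=22, period=13)
emit factor 5: 'a' (i=35, period=1)
emit factor 6: 'a' (i=36, period=1)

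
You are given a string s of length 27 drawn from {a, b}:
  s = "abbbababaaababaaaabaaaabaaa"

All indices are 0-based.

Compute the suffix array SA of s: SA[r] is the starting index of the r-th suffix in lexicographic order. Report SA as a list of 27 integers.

[26, 25, 24, 19, 14, 20, 15, 8, 21, 16, 9, 22, 17, 12, 6, 10, 4, 0, 23, 18, 13, 7, 11, 5, 3, 2, 1]

rank | idx | suffix
   0 |  26 | a
   1 |  25 | aa
   2 |  24 | aaa
   3 |  19 | aaaabaaa
   4 |  14 | aaaabaaaabaaa
   5 |  20 | aaabaaa
   6 |  15 | aaabaaaabaaa
   7 |   8 | aaababaaaabaaaabaaa
   8 |  21 | aabaaa
   9 |  16 | aabaaaabaaa
  10 |   9 | aababaaaabaaaabaaa
  11 |  22 | abaaa
  12 |  17 | abaaaabaaa
  13 |  12 | abaaaabaaaabaaa
  14 |   6 | abaaababaaaabaaaabaaa
  15 |  10 | ababaaaabaaaabaaa
  16 |   4 | ababaaababaaaabaaaabaaa
  17 |   0 | abbbababaaababaaaabaaaabaaa
  18 |  23 | baaa
  19 |  18 | baaaabaaa
  20 |  13 | baaaabaaaabaaa
  21 |   7 | baaababaaaabaaaabaaa
  22 |  11 | babaaaabaaaabaaa
  23 |   5 | babaaababaaaabaaaabaaa
  24 |   3 | bababaaababaaaabaaaabaaa
  25 |   2 | bbababaaababaaaabaaaabaaa
  26 |   1 | bbbababaaababaaaabaaaabaaa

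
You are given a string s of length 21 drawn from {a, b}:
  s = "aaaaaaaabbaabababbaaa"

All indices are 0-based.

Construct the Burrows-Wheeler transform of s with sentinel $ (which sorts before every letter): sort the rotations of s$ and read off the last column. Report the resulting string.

rank  rotation                last
    0  $aaaaaaaabbaabababbaaa  a
    1  a$aaaaaaaabbaabababbaa  a
    2  aa$aaaaaaaabbaabababba  a
    3  aaa$aaaaaaaabbaabababb  b
    4  aaaaaaaabbaabababbaaa$  $
    5  aaaaaaabbaabababbaaa$a  a
    6  aaaaaabbaabababbaaa$aa  a
    7  aaaaabbaabababbaaa$aaa  a
    8  aaaabbaabababbaaa$aaaa  a
    9  aaabbaabababbaaa$aaaaa  a
   10  aabababbaaa$aaaaaaaabb  b
   11  aabbaabababbaaa$aaaaaa  a
   12  abababbaaa$aaaaaaaabba  a
   13  ababbaaa$aaaaaaaabbaab  b
   14  abbaaa$aaaaaaaabbaabab  b
   15  abbaabababbaaa$aaaaaaa  a
   16  baaa$aaaaaaaabbaababab  b
   17  baabababbaaa$aaaaaaaab  b
   18  bababbaaa$aaaaaaaabbaa  a
   19  babbaaa$aaaaaaaabbaaba  a
   20  bbaaa$aaaaaaaabbaababa  a
   21  bbaabababbaaa$aaaaaaaa  a

aaab$aaaaabaabbabbaaaa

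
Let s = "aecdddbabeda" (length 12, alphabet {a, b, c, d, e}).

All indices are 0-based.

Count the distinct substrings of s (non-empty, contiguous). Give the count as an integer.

rank→(start, suffix):
  0 → (11, 'a')
  1 → (7, 'abeda')
  2 → (0, 'aecdddbabeda')
  3 → (6, 'babeda')
  4 → (8, 'beda')
  5 → (2, 'cdddbabeda')
  6 → (10, 'da')
  7 → (5, 'dbabeda')
  8 → (4, 'ddbabeda')
  9 → (3, 'dddbabeda')
  10 → (1, 'ecdddbabeda')
  11 → (9, 'eda')

SA = [11, 7, 0, 6, 8, 2, 10, 5, 4, 3, 1, 9]
i: (SA[i-1],SA[i]) lcp shared
  1: (11,7) 1 'a'
  2: (7,0) 1 'a'
  3: (0,6) 0 ''
  4: (6,8) 1 'b'
  5: (8,2) 0 ''
  6: (2,10) 0 ''
  7: (10,5) 1 'd'
  8: (5,4) 1 'd'
  9: (4,3) 2 'dd'
  10: (3,1) 0 ''
  11: (1,9) 1 'e'

n(n+1)/2 = 12·13/2 = 78
Σ LCP = 0 + 1 + 1 + 0 + 1 + 0 + 0 + 1 + 1 + 2 + 0 + 1 = 8
distinct = 78 − 8 = 70

70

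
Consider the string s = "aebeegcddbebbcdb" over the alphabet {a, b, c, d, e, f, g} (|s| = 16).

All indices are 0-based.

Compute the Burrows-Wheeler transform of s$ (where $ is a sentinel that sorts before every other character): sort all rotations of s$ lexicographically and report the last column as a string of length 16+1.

b$debdebgcdcbabee

rank  rotation           last
    0  $aebeegcddbebbcdb  b
    1  aebeegcddbebbcdb$  $
    2  b$aebeegcddbebbcd  d
    3  bbcdb$aebeegcddbe  e
    4  bcdb$aebeegcddbeb  b
    5  bebbcdb$aebeegcdd  d
    6  beegcddbebbcdb$ae  e
    7  cdb$aebeegcddbebb  b
    8  cddbebbcdb$aebeeg  g
    9  db$aebeegcddbebbc  c
   10  dbebbcdb$aebeegcd  d
   11  ddbebbcdb$aebeegc  c
   12  ebbcdb$aebeegcddb  b
   13  ebeegcddbebbcdb$a  a
   14  eegcddbebbcdb$aeb  b
   15  egcddbebbcdb$aebe  e
   16  gcddbebbcdb$aebee  e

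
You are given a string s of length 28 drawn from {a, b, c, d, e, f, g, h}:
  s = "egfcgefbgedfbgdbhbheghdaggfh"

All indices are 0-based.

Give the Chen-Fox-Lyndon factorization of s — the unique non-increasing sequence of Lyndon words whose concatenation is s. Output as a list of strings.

emit factor 1: 'egf' (i=0, period=3)
emit factor 2: 'cgef' (i=3, period=4)
emit factor 3: 'bgedf' (i=7, period=5)
emit factor 4: 'bgdbhbheghd' (i=12, period=11)
emit factor 5: 'aggfh' (i=23, period=5)

["egf", "cgef", "bgedf", "bgdbhbheghd", "aggfh"]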